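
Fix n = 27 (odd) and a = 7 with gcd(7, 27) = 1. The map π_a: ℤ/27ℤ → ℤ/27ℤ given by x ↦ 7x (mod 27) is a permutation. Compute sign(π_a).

Start at x=25: 25 → 13 → 10 → 16 → 4 → 1 → 7 → … (one orbit).
π_7 has 7 disjoint cycles with lengths [9, 9, 3, 3, 1, 1, 1] on {0,…,26}.
Σ(ℓ_i−1) = 27−7 = 20; sign = (−1)^20 = +1.

+1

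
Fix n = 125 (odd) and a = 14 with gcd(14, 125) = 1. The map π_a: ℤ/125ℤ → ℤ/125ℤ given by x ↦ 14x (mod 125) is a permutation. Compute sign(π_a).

+1

Start at x=111: 111 → 54 → 6 → 84 → 51 → 89 → 121 → … (one orbit).
Cycle type of π: 50×2 + 10×2 + 2×2 + 1; total 7 cycles.
With 7 cycles on 125 points, sign = (−1)^{125−7} = +1.
The Jacobi symbol (14|125) = +1 (Zolotarev) agrees.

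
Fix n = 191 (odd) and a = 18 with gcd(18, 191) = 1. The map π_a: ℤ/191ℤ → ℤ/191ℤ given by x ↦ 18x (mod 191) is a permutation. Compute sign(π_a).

+1

Start at x=96: 96 → 9 → 162 → 51 → 154 → 98 → 45 → … (one orbit).
π_18 has 3 disjoint cycles with lengths [95, 95, 1] on {0,…,190}.
n − c = 191 − 3 = 188; sign = (−1)^188 = +1.
The Jacobi symbol (18|191) = +1 (Zolotarev) agrees.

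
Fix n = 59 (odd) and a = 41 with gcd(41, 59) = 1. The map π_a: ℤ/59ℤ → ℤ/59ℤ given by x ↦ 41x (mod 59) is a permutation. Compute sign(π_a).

+1

Orbit of 12 under x↦41x: [12, 20, 53, 49, 3, 5, 28]… (length divides ord_59(41)).
Decompose π into cycles: lengths [29, 29, 1] (3 cycles, including the fixed point 0).
sign(π) = (−1)^{n − #cycles} = (−1)^{59−3} = (−1)^56 = +1.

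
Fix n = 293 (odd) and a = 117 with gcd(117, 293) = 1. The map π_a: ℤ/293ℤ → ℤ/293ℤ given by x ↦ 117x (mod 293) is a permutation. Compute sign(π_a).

-1

Trace 1: π^k(1) = [1, 117, 211, 75, 278, 3, 58] for k=0..6.
The orbit structure of x ↦ 117x mod 293: 2 orbits of sizes [292, 1].
293 − 2 = 291 transpositions; sign(π) = (−1)^291 = -1.
Via Zolotarev, sign(π_{117}) = (117|293) = -1.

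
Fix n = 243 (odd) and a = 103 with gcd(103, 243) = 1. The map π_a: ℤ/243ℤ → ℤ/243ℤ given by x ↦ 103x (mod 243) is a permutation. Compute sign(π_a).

Orbit of 151 under x↦103x: [151, 1, 103, 160, 199, 85, 7]… (length divides ord_243(103)).
The orbit structure of x ↦ 103x mod 243: 11 orbits of sizes [81, 81, 27, 27, 9, 9, 3, 3, 1, 1, 1].
n − c = 243 − 11 = 232; sign = (−1)^232 = +1.

+1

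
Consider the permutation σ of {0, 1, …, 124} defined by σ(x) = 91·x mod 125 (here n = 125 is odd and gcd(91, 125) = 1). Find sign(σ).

+1

Start at x=111: 111 → 101 → 66 → 6 → 46 → 61 → 51 → … (one orbit).
13 cycles of lengths [25, 25, 25, 25, 5, 5, 5, 5, 1, 1, 1, 1, 1].
Σ(ℓ_i−1) = 125−13 = 112; sign = (−1)^112 = +1.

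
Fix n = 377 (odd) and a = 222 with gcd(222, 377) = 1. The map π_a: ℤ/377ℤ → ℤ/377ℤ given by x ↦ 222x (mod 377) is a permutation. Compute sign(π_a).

Orbit of 53 under x↦222x: [53, 79, 196, 157, 170, 40, 209]… (length divides ord_377(222)).
The orbit structure of x ↦ 222x mod 377: 26 orbits of sizes [28, 28, 28, 28, 28, 28, 28, 28, 28, 28, 28, 28, 28, 1, 1, 1, 1, 1, 1, 1, 1, 1, 1, 1, 1, 1].
377 − 26 = 351 transpositions; sign(π) = (−1)^351 = -1.
Zolotarev: (222|377) = -1, matching the cycle-count sign.

-1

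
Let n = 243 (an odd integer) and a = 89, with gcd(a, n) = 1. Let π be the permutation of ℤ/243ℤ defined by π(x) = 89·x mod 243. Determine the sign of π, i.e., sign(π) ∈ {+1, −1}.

Orbit of 161 under x↦89x: [161, 235, 17, 55, 35, 199, 215]… (length divides ord_243(89)).
Decompose π into cycles: lengths [54, 54, 54, 18, 18, 18, 6, 6, 6, 2, 2, 2, 2, 1] (14 cycles, including the fixed point 0).
14 cycles on 243: each ℓ→(−1)^(ℓ−1), product (−1)^229 = -1.

-1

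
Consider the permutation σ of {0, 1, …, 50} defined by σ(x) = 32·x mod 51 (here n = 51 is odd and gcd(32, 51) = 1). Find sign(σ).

-1

Trace 2: π^k(2) = [2, 13, 8, 1, 32, 4, 26] for k=0..6.
π_32 has 8 disjoint cycles with lengths [8, 8, 8, 8, 8, 8, 2, 1] on {0,…,50}.
n − c = 51 − 8 = 43; sign = (−1)^43 = -1.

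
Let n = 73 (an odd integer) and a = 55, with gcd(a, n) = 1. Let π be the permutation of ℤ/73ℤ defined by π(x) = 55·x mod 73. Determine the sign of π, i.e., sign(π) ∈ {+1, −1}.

+1

Trace 64: π^k(64) = [64, 16, 4, 1, 55, 32, 8] for k=0..6.
Decompose π into cycles: lengths [9, 9, 9, 9, 9, 9, 9, 9, 1] (9 cycles, including the fixed point 0).
n − c = 73 − 9 = 64; sign = (−1)^64 = +1.
Via Zolotarev, sign(π_{55}) = (55|73) = +1.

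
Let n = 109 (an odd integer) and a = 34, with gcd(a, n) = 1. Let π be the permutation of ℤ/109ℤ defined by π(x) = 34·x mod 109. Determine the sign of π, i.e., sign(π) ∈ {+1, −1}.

+1

Start at x=66: 66 → 64 → 105 → 82 → 63 → 71 → 16 → … (one orbit).
π_34 has 7 disjoint cycles with lengths [18, 18, 18, 18, 18, 18, 1] on {0,…,108}.
109 − 7 = 102 transpositions; sign(π) = (−1)^102 = +1.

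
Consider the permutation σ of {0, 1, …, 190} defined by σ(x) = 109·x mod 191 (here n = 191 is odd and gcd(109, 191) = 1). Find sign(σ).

+1

Trace 109: π^k(109) = [109, 39, 49, 184, 1] for k=0..4.
Cycle lengths of π_109 on ℤ/191ℤ: [5, 5, 5, 5, 5, 5, 5, 5, 5, 5, 5, 5, 5, 5, 5, 5, 5, 5, 5, 5, 5, 5, 5, 5, 5, 5, 5, 5, 5, 5, 5, 5, 5, 5, 5, 5, 5, 5, 1]; 39 cycles in total.
Σ(ℓ_i−1) = 191−39 = 152; sign = (−1)^152 = +1.
The Jacobi symbol (109|191) = +1 (Zolotarev) agrees.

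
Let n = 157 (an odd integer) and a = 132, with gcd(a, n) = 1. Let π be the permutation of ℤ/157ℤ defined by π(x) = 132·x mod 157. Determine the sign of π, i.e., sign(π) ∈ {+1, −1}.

+1

Orbit of 132 under x↦132x: [132, 154, 75, 9, 89, 130, 47]… (length divides ord_157(132)).
The orbit structure of x ↦ 132x mod 157: 5 orbits of sizes [39, 39, 39, 39, 1].
157 − 5 = 152 transpositions; sign(π) = (−1)^152 = +1.
Zolotarev: (132|157) = +1, matching the cycle-count sign.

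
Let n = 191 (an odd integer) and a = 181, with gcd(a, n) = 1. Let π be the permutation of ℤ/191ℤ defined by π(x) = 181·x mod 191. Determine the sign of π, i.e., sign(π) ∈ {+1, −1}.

Start at x=116: 116 → 177 → 140 → 128 → 57 → 3 → 161 → … (one orbit).
π_181 has 2 disjoint cycles with lengths [190, 1] on {0,…,190}.
Σ(ℓ_i−1) = 191−2 = 189; sign = (−1)^189 = -1.
(181|191)_J = -1 (Zolotarev's lemma cross-check).

-1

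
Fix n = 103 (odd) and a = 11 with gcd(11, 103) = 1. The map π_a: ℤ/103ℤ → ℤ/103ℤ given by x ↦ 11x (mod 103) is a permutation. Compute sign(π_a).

-1

Orbit of 30 under x↦11x: [30, 21, 25, 69, 38, 6, 66]… (length divides ord_103(11)).
Decompose π into cycles: lengths [102, 1] (2 cycles, including the fixed point 0).
2 cycles on 103: each ℓ→(−1)^(ℓ−1), product (−1)^101 = -1.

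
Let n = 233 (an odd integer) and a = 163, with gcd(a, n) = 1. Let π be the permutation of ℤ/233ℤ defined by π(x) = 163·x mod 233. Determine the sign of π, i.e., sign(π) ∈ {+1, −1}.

-1

Orbit of 191 under x↦163x: [191, 144, 172, 76, 39, 66, 40]… (length divides ord_233(163)).
π_163 has 2 disjoint cycles with lengths [232, 1] on {0,…,232}.
n − c = 233 − 2 = 231; sign = (−1)^231 = -1.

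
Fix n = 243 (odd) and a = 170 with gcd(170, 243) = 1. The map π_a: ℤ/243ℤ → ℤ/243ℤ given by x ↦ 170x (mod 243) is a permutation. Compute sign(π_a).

-1

Orbit of 82 under x↦170x: [82, 89, 64, 188, 127, 206, 28]… (length divides ord_243(170)).
Decompose π into cycles: lengths [54, 54, 54, 18, 18, 18, 6, 6, 6, 2, 2, 2, 2, 1] (14 cycles, including the fixed point 0).
n − c = 243 − 14 = 229; sign = (−1)^229 = -1.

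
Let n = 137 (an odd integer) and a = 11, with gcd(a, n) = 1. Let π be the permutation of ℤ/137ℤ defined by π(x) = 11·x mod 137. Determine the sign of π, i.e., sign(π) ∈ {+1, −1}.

Trace 25: π^k(25) = [25, 1, 11, 121, 98, 119, 76] for k=0..6.
3 cycles of lengths [68, 68, 1].
137 − 3 = 134 transpositions; sign(π) = (−1)^134 = +1.
The Jacobi symbol (11|137) = +1 (Zolotarev) agrees.

+1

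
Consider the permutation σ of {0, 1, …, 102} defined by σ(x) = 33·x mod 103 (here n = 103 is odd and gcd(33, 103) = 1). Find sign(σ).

Orbit of 13 under x↦33x: [13, 17, 46, 76, 36, 55, 64]… (length divides ord_103(33)).
The orbit structure of x ↦ 33x mod 103: 3 orbits of sizes [51, 51, 1].
103 − 3 = 100 transpositions; sign(π) = (−1)^100 = +1.
Check: (33/103) = +1 by Zolotarev.

+1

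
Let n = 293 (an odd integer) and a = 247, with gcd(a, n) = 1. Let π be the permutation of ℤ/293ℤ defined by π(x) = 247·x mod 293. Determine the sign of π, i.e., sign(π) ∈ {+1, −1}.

+1

Start at x=191: 191 → 4 → 109 → 260 → 53 → 199 → 222 → … (one orbit).
Cycle lengths of π_247 on ℤ/293ℤ: [146, 146, 1]; 3 cycles in total.
sign(π) = (−1)^{n − #cycles} = (−1)^{293−3} = (−1)^290 = +1.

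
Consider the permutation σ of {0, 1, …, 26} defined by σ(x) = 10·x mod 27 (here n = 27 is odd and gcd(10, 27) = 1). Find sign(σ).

+1

Trace 19: π^k(19) = [19, 1, 10] for k=0..2.
15 cycles of lengths [3, 3, 3, 3, 3, 3, 1, 1, 1, 1, 1, 1, 1, 1, 1].
With 15 cycles on 27 points, sign = (−1)^{27−15} = +1.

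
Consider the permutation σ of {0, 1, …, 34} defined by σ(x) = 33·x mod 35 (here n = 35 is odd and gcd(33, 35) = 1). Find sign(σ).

+1

Trace 12: π^k(12) = [12, 11, 13, 9, 17, 1, 33] for k=0..6.
π_33 has 5 disjoint cycles with lengths [12, 12, 6, 4, 1] on {0,…,34}.
5 cycles on 35: each ℓ→(−1)^(ℓ−1), product (−1)^30 = +1.
(33|35)_J = +1 (Zolotarev's lemma cross-check).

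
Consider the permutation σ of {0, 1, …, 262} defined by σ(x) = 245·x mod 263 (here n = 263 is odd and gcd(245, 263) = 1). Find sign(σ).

Start at x=198: 198 → 118 → 243 → 97 → 95 → 131 → 9 → … (one orbit).
π_245 has 2 disjoint cycles with lengths [262, 1] on {0,…,262}.
With 2 cycles on 263 points, sign = (−1)^{263−2} = -1.

-1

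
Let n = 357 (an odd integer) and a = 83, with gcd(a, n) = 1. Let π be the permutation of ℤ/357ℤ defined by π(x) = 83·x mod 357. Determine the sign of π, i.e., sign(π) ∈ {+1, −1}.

+1

Start at x=314: 314 → 1 → 83 → 106 → 230 → 169 → 104 → … (one orbit).
Cycle type of π: 8×42 + 2×10 + 1; total 53 cycles.
357 − 53 = 304 transpositions; sign(π) = (−1)^304 = +1.
(83|357)_J = +1 (Zolotarev's lemma cross-check).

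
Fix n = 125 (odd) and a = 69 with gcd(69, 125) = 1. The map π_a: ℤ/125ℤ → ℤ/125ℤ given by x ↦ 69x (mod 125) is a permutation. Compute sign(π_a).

Start at x=24: 24 → 31 → 14 → 91 → 29 → 1 → 69 → … (one orbit).
The orbit structure of x ↦ 69x mod 125: 7 orbits of sizes [50, 50, 10, 10, 2, 2, 1].
125 − 7 = 118 transpositions; sign(π) = (−1)^118 = +1.
Check: (69/125) = +1 by Zolotarev.

+1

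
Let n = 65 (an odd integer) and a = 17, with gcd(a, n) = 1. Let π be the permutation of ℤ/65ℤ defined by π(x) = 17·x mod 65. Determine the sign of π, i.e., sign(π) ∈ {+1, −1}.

Start at x=1: 1 → 17 → 29 → 38 → 61 → 62 → 14 → … (one orbit).
Cycle lengths of π_17 on ℤ/65ℤ: [12, 12, 12, 12, 6, 6, 4, 1]; 8 cycles in total.
With 8 cycles on 65 points, sign = (−1)^{65−8} = -1.

-1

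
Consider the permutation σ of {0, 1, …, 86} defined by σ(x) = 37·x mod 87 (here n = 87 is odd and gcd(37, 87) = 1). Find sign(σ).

-1

Trace 46: π^k(46) = [46, 49, 73, 4, 61, 82, 76] for k=0..6.
Cycle lengths of π_37 on ℤ/87ℤ: [28, 28, 28, 1, 1, 1]; 6 cycles in total.
With 6 cycles on 87 points, sign = (−1)^{87−6} = -1.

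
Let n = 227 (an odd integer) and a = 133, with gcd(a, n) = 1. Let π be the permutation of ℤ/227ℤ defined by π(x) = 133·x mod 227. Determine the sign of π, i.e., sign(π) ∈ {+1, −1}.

+1

Start at x=139: 139 → 100 → 134 → 116 → 219 → 71 → 136 → … (one orbit).
Cycle lengths of π_133 on ℤ/227ℤ: [113, 113, 1]; 3 cycles in total.
sign(π) = (−1)^{n − #cycles} = (−1)^{227−3} = (−1)^224 = +1.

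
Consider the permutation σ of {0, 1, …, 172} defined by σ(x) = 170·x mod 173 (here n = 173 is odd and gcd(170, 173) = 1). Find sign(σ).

-1

Orbit of 68 under x↦170x: [68, 142, 93, 67, 145, 84, 94]… (length divides ord_173(170)).
2 cycles of lengths [172, 1].
Σ(ℓ_i−1) = 173−2 = 171; sign = (−1)^171 = -1.
The Jacobi symbol (170|173) = -1 (Zolotarev) agrees.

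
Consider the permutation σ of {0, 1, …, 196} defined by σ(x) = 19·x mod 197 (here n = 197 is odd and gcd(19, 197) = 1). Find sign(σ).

+1

Orbit of 1 under x↦19x: [1, 19, 164, 161, 104, 6, 114]… (length divides ord_197(19)).
15 cycles of lengths [14, 14, 14, 14, 14, 14, 14, 14, 14, 14, 14, 14, 14, 14, 1].
With 15 cycles on 197 points, sign = (−1)^{197−15} = +1.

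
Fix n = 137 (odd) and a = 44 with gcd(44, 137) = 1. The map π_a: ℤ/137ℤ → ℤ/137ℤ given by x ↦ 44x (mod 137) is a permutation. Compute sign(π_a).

Start at x=39: 39 → 72 → 17 → 63 → 32 → 38 → 28 → … (one orbit).
Cycle type of π: 68×2 + 1; total 3 cycles.
137 − 3 = 134 transpositions; sign(π) = (−1)^134 = +1.

+1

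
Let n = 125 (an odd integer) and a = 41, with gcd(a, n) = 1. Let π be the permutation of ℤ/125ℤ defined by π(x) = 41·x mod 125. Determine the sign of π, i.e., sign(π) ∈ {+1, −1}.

+1

Orbit of 101 under x↦41x: [101, 16, 31, 21, 111, 51, 91]… (length divides ord_125(41)).
The orbit structure of x ↦ 41x mod 125: 13 orbits of sizes [25, 25, 25, 25, 5, 5, 5, 5, 1, 1, 1, 1, 1].
n − c = 125 − 13 = 112; sign = (−1)^112 = +1.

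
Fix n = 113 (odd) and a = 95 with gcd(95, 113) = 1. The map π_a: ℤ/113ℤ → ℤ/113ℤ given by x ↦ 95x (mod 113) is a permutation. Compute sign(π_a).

Trace 95: π^k(95) = [95, 98, 44, 112, 18, 15, 69] for k=0..6.
Cycle type of π: 8×14 + 1; total 15 cycles.
sign(π) = (−1)^{n − #cycles} = (−1)^{113−15} = (−1)^98 = +1.

+1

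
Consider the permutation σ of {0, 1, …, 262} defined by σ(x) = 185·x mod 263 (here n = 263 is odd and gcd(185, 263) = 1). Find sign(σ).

-1

Trace 182: π^k(182) = [182, 6, 58, 210, 189, 249, 40] for k=0..6.
Decompose π into cycles: lengths [262, 1] (2 cycles, including the fixed point 0).
Σ(ℓ_i−1) = 263−2 = 261; sign = (−1)^261 = -1.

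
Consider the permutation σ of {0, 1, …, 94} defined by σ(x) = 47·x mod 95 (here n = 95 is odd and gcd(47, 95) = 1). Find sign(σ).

Trace 63: π^k(63) = [63, 16, 87, 4, 93, 1, 47] for k=0..6.
π_47 has 6 disjoint cycles with lengths [36, 36, 9, 9, 4, 1] on {0,…,94}.
6 cycles on 95: each ℓ→(−1)^(ℓ−1), product (−1)^89 = -1.
(47|95)_J = -1 (Zolotarev's lemma cross-check).

-1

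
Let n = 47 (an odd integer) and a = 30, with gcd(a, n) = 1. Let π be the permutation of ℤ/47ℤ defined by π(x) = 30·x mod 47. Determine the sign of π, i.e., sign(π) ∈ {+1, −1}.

-1

Start at x=33: 33 → 3 → 43 → 21 → 19 → 6 → 39 → … (one orbit).
Cycle type of π: 46 + 1; total 2 cycles.
With 2 cycles on 47 points, sign = (−1)^{47−2} = -1.
Via Zolotarev, sign(π_{30}) = (30|47) = -1.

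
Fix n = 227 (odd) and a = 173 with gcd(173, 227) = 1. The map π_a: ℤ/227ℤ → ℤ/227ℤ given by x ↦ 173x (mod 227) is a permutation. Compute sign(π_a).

+1

Trace 34: π^k(34) = [34, 207, 172, 19, 109, 16, 44] for k=0..6.
Decompose π into cycles: lengths [113, 113, 1] (3 cycles, including the fixed point 0).
Σ(ℓ_i−1) = 227−3 = 224; sign = (−1)^224 = +1.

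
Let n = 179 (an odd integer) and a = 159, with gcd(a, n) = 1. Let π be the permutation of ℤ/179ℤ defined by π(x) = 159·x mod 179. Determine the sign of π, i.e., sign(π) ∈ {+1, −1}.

Orbit of 16 under x↦159x: [16, 38, 135, 164, 121, 86, 70]… (length divides ord_179(159)).
π_159 has 2 disjoint cycles with lengths [178, 1] on {0,…,178}.
Σ(ℓ_i−1) = 179−2 = 177; sign = (−1)^177 = -1.

-1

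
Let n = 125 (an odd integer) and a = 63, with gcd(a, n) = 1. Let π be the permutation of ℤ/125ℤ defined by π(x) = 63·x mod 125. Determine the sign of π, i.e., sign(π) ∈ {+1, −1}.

-1

Start at x=46: 46 → 23 → 74 → 37 → 81 → 103 → 114 → … (one orbit).
The orbit structure of x ↦ 63x mod 125: 4 orbits of sizes [100, 20, 4, 1].
With 4 cycles on 125 points, sign = (−1)^{125−4} = -1.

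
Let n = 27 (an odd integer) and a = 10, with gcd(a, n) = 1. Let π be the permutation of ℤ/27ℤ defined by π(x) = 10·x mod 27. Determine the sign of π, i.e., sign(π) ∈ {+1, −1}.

Start at x=1: 1 → 10 → 19 → 1 (one orbit).
Cycle type of π: 3×6 + 1×9; total 15 cycles.
Σ(ℓ_i−1) = 27−15 = 12; sign = (−1)^12 = +1.
(10|27)_J = +1 (Zolotarev's lemma cross-check).

+1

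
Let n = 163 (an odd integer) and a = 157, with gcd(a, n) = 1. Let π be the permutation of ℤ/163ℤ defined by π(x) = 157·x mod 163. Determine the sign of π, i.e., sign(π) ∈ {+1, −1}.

Orbit of 102 under x↦157x: [102, 40, 86, 136, 162, 6, 127]… (length divides ord_163(157)).
Cycle type of π: 54×3 + 1; total 4 cycles.
163 − 4 = 159 transpositions; sign(π) = (−1)^159 = -1.

-1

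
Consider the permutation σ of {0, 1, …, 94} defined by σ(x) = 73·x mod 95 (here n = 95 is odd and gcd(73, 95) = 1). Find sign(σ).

Trace 83: π^k(83) = [83, 74, 82, 1, 73, 9, 87] for k=0..6.
Cycle type of π: 36×2 + 9×2 + 4 + 1; total 6 cycles.
sign(π) = (−1)^{n − #cycles} = (−1)^{95−6} = (−1)^89 = -1.

-1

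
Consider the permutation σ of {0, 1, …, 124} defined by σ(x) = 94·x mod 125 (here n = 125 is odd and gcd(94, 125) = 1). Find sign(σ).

+1

Trace 56: π^k(56) = [56, 14, 66, 79, 51, 44, 11] for k=0..6.
Cycle type of π: 50×2 + 10×2 + 2×2 + 1; total 7 cycles.
125 − 7 = 118 transpositions; sign(π) = (−1)^118 = +1.
(94|125)_J = +1 (Zolotarev's lemma cross-check).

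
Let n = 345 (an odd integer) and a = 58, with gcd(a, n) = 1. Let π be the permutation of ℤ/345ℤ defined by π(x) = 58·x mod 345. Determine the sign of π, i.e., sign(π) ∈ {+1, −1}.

Orbit of 4 under x↦58x: [4, 232, 1, 58, 259, 187, 151]… (length divides ord_345(58)).
π_58 has 18 disjoint cycles with lengths [44, 44, 44, 44, 44, 44, 11, 11, 11, 11, 11, 11, 4, 4, 4, 1, 1, 1] on {0,…,344}.
Σ(ℓ_i−1) = 345−18 = 327; sign = (−1)^327 = -1.
Zolotarev: (58|345) = -1, matching the cycle-count sign.

-1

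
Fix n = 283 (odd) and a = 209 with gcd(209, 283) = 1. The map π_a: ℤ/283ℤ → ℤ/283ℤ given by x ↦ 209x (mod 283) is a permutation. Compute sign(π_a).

-1

Trace 274: π^k(274) = [274, 100, 241, 278, 87, 71, 123] for k=0..6.
Cycle type of π: 282 + 1; total 2 cycles.
With 2 cycles on 283 points, sign = (−1)^{283−2} = -1.
(209|283)_J = -1 (Zolotarev's lemma cross-check).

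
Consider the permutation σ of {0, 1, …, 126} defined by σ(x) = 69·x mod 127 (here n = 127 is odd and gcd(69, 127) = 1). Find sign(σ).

Orbit of 42 under x↦69x: [42, 104, 64, 98, 31, 107, 17]… (length divides ord_127(69)).
The orbit structure of x ↦ 69x mod 127: 3 orbits of sizes [63, 63, 1].
sign(π) = (−1)^{n − #cycles} = (−1)^{127−3} = (−1)^124 = +1.
The Jacobi symbol (69|127) = +1 (Zolotarev) agrees.

+1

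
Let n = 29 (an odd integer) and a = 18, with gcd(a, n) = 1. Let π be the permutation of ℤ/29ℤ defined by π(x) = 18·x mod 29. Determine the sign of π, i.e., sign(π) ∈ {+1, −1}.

-1

Start at x=4: 4 → 14 → 20 → 12 → 13 → 2 → 7 → … (one orbit).
2 cycles of lengths [28, 1].
2 cycles on 29: each ℓ→(−1)^(ℓ−1), product (−1)^27 = -1.
Zolotarev: (18|29) = -1, matching the cycle-count sign.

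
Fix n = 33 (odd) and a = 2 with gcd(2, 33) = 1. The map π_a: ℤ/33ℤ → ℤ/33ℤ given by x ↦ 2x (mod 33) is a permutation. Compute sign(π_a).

+1

Trace 31: π^k(31) = [31, 29, 25, 17, 1, 2, 4] for k=0..6.
Cycle lengths of π_2 on ℤ/33ℤ: [10, 10, 10, 2, 1]; 5 cycles in total.
sign(π) = (−1)^{n − #cycles} = (−1)^{33−5} = (−1)^28 = +1.
Via Zolotarev, sign(π_{2}) = (2|33) = +1.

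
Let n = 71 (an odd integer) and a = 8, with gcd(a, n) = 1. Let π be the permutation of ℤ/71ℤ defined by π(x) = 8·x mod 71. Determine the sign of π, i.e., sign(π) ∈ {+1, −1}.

+1

Start at x=1: 1 → 8 → 64 → 15 → 49 → 37 → 12 → … (one orbit).
π_8 has 3 disjoint cycles with lengths [35, 35, 1] on {0,…,70}.
With 3 cycles on 71 points, sign = (−1)^{71−3} = +1.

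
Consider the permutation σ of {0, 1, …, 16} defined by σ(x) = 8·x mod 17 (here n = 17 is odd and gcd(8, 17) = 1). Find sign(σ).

+1

Trace 15: π^k(15) = [15, 1, 8, 13, 2, 16, 9] for k=0..6.
π_8 has 3 disjoint cycles with lengths [8, 8, 1] on {0,…,16}.
n − c = 17 − 3 = 14; sign = (−1)^14 = +1.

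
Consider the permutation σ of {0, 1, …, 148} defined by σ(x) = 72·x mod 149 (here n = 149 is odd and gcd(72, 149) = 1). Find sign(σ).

Orbit of 3 under x↦72x: [3, 67, 56, 9, 52, 19, 27]… (length divides ord_149(72)).
Cycle lengths of π_72 on ℤ/149ℤ: [148, 1]; 2 cycles in total.
With 2 cycles on 149 points, sign = (−1)^{149−2} = -1.

-1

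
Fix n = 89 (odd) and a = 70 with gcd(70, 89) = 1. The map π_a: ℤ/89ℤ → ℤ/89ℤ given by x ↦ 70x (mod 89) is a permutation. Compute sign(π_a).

Start at x=10: 10 → 77 → 50 → 29 → 72 → 56 → 4 → … (one orbit).
π_70 has 2 disjoint cycles with lengths [88, 1] on {0,…,88}.
With 2 cycles on 89 points, sign = (−1)^{89−2} = -1.
Check: (70/89) = -1 by Zolotarev.

-1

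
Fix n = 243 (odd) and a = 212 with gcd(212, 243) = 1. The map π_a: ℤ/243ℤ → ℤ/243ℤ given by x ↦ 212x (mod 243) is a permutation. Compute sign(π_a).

-1

Orbit of 85 under x↦212x: [85, 38, 37, 68, 79, 224, 103]… (length divides ord_243(212)).
Cycle type of π: 162 + 54 + 18 + 6 + 2 + 1; total 6 cycles.
n − c = 243 − 6 = 237; sign = (−1)^237 = -1.
(212|243)_J = -1 (Zolotarev's lemma cross-check).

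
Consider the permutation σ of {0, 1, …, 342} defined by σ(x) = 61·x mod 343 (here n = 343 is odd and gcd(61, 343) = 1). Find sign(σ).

-1

Trace 279: π^k(279) = [279, 212, 241, 295, 159, 95, 307] for k=0..6.
Cycle lengths of π_61 on ℤ/343ℤ: [294, 42, 6, 1]; 4 cycles in total.
343 − 4 = 339 transpositions; sign(π) = (−1)^339 = -1.
Via Zolotarev, sign(π_{61}) = (61|343) = -1.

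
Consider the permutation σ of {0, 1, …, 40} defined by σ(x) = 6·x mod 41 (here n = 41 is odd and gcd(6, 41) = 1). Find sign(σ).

-1

Trace 36: π^k(36) = [36, 11, 25, 27, 39, 29, 10] for k=0..6.
The orbit structure of x ↦ 6x mod 41: 2 orbits of sizes [40, 1].
2 cycles on 41: each ℓ→(−1)^(ℓ−1), product (−1)^39 = -1.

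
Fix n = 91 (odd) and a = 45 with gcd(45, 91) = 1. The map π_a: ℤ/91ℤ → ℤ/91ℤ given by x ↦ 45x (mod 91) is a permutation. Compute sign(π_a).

+1

Orbit of 34 under x↦45x: [34, 74, 54, 64, 59, 16, 83]… (length divides ord_91(45)).
Decompose π into cycles: lengths [12, 12, 12, 12, 12, 12, 12, 6, 1] (9 cycles, including the fixed point 0).
sign(π) = (−1)^{n − #cycles} = (−1)^{91−9} = (−1)^82 = +1.
(45|91)_J = +1 (Zolotarev's lemma cross-check).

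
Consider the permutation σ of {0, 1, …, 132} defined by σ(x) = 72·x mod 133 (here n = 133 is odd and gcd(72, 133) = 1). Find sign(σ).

Trace 116: π^k(116) = [116, 106, 51, 81, 113, 23, 60] for k=0..6.
Decompose π into cycles: lengths [18, 18, 18, 18, 18, 18, 18, 3, 3, 1] (10 cycles, including the fixed point 0).
133 − 10 = 123 transpositions; sign(π) = (−1)^123 = -1.
Check: (72/133) = -1 by Zolotarev.

-1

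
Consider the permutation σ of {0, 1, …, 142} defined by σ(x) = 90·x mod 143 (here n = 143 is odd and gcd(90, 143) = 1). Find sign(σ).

-1

Trace 129: π^k(129) = [129, 27, 142, 53, 51, 14, 116] for k=0..6.
Decompose π into cycles: lengths [10, 10, 10, 10, 10, 10, 10, 10, 10, 10, 10, 10, 10, 2, 2, 2, 2, 2, 2, 1] (20 cycles, including the fixed point 0).
With 20 cycles on 143 points, sign = (−1)^{143−20} = -1.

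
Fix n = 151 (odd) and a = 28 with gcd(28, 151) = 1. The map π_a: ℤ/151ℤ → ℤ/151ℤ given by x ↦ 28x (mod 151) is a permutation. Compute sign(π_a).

-1

Orbit of 127 under x↦28x: [127, 83, 59, 142, 50, 41, 91]… (length divides ord_151(28)).
Cycle lengths of π_28 on ℤ/151ℤ: [50, 50, 50, 1]; 4 cycles in total.
4 cycles on 151: each ℓ→(−1)^(ℓ−1), product (−1)^147 = -1.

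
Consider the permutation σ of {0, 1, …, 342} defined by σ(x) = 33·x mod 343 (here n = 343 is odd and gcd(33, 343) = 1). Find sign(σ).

Trace 36: π^k(36) = [36, 159, 102, 279, 289, 276, 190] for k=0..6.
Cycle type of π: 294 + 42 + 6 + 1; total 4 cycles.
343 − 4 = 339 transpositions; sign(π) = (−1)^339 = -1.
Check: (33/343) = -1 by Zolotarev.

-1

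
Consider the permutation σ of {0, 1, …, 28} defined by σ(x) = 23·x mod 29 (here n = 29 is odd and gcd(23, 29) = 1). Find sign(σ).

+1

Start at x=20: 20 → 25 → 24 → 1 → 23 → 7 → 16 → 20 (one orbit).
Cycle lengths of π_23 on ℤ/29ℤ: [7, 7, 7, 7, 1]; 5 cycles in total.
29 − 5 = 24 transpositions; sign(π) = (−1)^24 = +1.
The Jacobi symbol (23|29) = +1 (Zolotarev) agrees.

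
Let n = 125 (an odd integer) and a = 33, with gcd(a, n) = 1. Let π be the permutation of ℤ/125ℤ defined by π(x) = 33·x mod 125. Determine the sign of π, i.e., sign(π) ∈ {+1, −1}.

Trace 113: π^k(113) = [113, 104, 57, 6, 73, 34, 122] for k=0..6.
Cycle type of π: 100 + 20 + 4 + 1; total 4 cycles.
sign(π) = (−1)^{n − #cycles} = (−1)^{125−4} = (−1)^121 = -1.
Via Zolotarev, sign(π_{33}) = (33|125) = -1.

-1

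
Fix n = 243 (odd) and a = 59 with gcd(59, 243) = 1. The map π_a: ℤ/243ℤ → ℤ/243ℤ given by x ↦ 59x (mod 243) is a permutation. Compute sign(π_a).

-1

Orbit of 239 under x↦59x: [239, 7, 170, 67, 65, 190, 32]… (length divides ord_243(59)).
Cycle lengths of π_59 on ℤ/243ℤ: [162, 54, 18, 6, 2, 1]; 6 cycles in total.
6 cycles on 243: each ℓ→(−1)^(ℓ−1), product (−1)^237 = -1.
Via Zolotarev, sign(π_{59}) = (59|243) = -1.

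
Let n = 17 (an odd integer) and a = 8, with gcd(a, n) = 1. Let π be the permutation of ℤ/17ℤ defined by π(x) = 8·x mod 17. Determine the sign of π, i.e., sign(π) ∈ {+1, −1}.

Orbit of 13 under x↦8x: [13, 2, 16, 9, 4, 15, 1]… (length divides ord_17(8)).
π_8 has 3 disjoint cycles with lengths [8, 8, 1] on {0,…,16}.
With 3 cycles on 17 points, sign = (−1)^{17−3} = +1.
Zolotarev: (8|17) = +1, matching the cycle-count sign.

+1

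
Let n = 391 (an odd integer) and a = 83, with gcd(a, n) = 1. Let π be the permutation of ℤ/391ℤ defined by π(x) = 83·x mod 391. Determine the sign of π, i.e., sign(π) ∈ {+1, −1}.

-1

Trace 358: π^k(358) = [358, 389, 225, 298, 101, 172, 200] for k=0..6.
π_83 has 8 disjoint cycles with lengths [88, 88, 88, 88, 22, 8, 8, 1] on {0,…,390}.
sign(π) = (−1)^{n − #cycles} = (−1)^{391−8} = (−1)^383 = -1.
(83|391)_J = -1 (Zolotarev's lemma cross-check).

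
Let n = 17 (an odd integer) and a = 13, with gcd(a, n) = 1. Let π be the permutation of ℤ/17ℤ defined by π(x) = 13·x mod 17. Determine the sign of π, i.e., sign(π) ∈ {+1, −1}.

Orbit of 4 under x↦13x: [4, 1, 13, 16]… (length divides ord_17(13)).
Decompose π into cycles: lengths [4, 4, 4, 4, 1] (5 cycles, including the fixed point 0).
Σ(ℓ_i−1) = 17−5 = 12; sign = (−1)^12 = +1.
Zolotarev: (13|17) = +1, matching the cycle-count sign.

+1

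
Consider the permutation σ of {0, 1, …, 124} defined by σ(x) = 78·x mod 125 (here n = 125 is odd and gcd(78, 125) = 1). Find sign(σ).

Start at x=118: 118 → 79 → 37 → 11 → 108 → 49 → 72 → … (one orbit).
Cycle type of π: 100 + 20 + 4 + 1; total 4 cycles.
125 − 4 = 121 transpositions; sign(π) = (−1)^121 = -1.
Via Zolotarev, sign(π_{78}) = (78|125) = -1.

-1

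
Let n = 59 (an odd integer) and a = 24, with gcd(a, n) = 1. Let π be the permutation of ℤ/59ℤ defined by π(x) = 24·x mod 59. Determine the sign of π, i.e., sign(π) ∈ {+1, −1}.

-1

Trace 35: π^k(35) = [35, 14, 41, 40, 16, 30, 12] for k=0..6.
Cycle type of π: 58 + 1; total 2 cycles.
2 cycles on 59: each ℓ→(−1)^(ℓ−1), product (−1)^57 = -1.
Zolotarev: (24|59) = -1, matching the cycle-count sign.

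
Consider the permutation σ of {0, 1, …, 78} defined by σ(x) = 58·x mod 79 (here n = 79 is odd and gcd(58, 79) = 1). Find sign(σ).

-1

Trace 58: π^k(58) = [58, 46, 61, 62, 41, 8, 69] for k=0..6.
4 cycles of lengths [26, 26, 26, 1].
Σ(ℓ_i−1) = 79−4 = 75; sign = (−1)^75 = -1.
Via Zolotarev, sign(π_{58}) = (58|79) = -1.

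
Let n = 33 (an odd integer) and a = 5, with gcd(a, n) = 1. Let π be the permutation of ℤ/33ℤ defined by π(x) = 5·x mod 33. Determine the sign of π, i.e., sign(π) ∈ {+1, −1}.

-1

Trace 25: π^k(25) = [25, 26, 31, 23, 16, 14, 4] for k=0..6.
π_5 has 6 disjoint cycles with lengths [10, 10, 5, 5, 2, 1] on {0,…,32}.
6 cycles on 33: each ℓ→(−1)^(ℓ−1), product (−1)^27 = -1.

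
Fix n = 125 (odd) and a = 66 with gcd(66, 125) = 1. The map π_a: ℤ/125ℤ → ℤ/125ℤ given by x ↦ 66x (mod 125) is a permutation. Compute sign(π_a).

+1

Orbit of 11 under x↦66x: [11, 101, 41, 81, 96, 86, 51]… (length divides ord_125(66)).
Decompose π into cycles: lengths [25, 25, 25, 25, 5, 5, 5, 5, 1, 1, 1, 1, 1] (13 cycles, including the fixed point 0).
Σ(ℓ_i−1) = 125−13 = 112; sign = (−1)^112 = +1.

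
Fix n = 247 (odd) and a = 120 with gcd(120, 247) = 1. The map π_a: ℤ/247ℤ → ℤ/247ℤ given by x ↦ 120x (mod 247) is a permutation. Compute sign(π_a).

+1

Start at x=144: 144 → 237 → 35 → 1 → 120 → 74 → 235 → … (one orbit).
Cycle type of π: 9×26 + 3×4 + 1; total 31 cycles.
247 − 31 = 216 transpositions; sign(π) = (−1)^216 = +1.
Check: (120/247) = +1 by Zolotarev.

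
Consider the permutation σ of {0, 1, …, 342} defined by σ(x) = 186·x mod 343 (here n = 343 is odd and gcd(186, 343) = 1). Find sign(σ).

+1

Trace 214: π^k(214) = [214, 16, 232, 277, 72, 15, 46] for k=0..6.
The orbit structure of x ↦ 186x mod 343: 7 orbits of sizes [147, 147, 21, 21, 3, 3, 1].
n − c = 343 − 7 = 336; sign = (−1)^336 = +1.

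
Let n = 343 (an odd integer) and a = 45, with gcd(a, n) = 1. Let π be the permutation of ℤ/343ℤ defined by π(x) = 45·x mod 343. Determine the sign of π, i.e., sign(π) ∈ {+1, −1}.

-1

Orbit of 306 under x↦45x: [306, 50, 192, 65, 181, 256, 201]… (length divides ord_343(45)).
Decompose π into cycles: lengths [294, 42, 6, 1] (4 cycles, including the fixed point 0).
343 − 4 = 339 transpositions; sign(π) = (−1)^339 = -1.
Check: (45/343) = -1 by Zolotarev.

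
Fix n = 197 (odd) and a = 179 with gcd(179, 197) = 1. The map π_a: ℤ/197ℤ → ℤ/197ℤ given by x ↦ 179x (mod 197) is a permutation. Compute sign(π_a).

Orbit of 125 under x↦179x: [125, 114, 115, 97, 27, 105, 80]… (length divides ord_197(179)).
2 cycles of lengths [196, 1].
sign(π) = (−1)^{n − #cycles} = (−1)^{197−2} = (−1)^195 = -1.
Zolotarev: (179|197) = -1, matching the cycle-count sign.

-1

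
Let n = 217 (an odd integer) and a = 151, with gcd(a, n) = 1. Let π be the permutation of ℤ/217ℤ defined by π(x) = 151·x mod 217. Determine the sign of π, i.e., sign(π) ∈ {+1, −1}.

Start at x=64: 64 → 116 → 156 → 120 → 109 → 184 → 8 → … (one orbit).
12 cycles of lengths [30, 30, 30, 30, 30, 30, 10, 10, 10, 3, 3, 1].
Σ(ℓ_i−1) = 217−12 = 205; sign = (−1)^205 = -1.
Via Zolotarev, sign(π_{151}) = (151|217) = -1.

-1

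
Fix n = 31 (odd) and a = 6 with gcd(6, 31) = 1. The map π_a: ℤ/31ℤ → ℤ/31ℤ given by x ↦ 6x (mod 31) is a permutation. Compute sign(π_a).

Start at x=6: 6 → 5 → 30 → 25 → 26 → 1 → 6 (one orbit).
6 cycles of lengths [6, 6, 6, 6, 6, 1].
Σ(ℓ_i−1) = 31−6 = 25; sign = (−1)^25 = -1.

-1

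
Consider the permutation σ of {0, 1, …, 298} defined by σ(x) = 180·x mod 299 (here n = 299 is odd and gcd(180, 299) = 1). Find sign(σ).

Orbit of 63 under x↦180x: [63, 277, 226, 16, 189, 233, 80]… (length divides ord_299(180)).
π_180 has 5 disjoint cycles with lengths [132, 132, 22, 12, 1] on {0,…,298}.
299 − 5 = 294 transpositions; sign(π) = (−1)^294 = +1.

+1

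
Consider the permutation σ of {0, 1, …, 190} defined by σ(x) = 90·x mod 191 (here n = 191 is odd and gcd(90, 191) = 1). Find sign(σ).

Start at x=27: 27 → 138 → 5 → 68 → 8 → 147 → 51 → … (one orbit).
3 cycles of lengths [95, 95, 1].
3 cycles on 191: each ℓ→(−1)^(ℓ−1), product (−1)^188 = +1.
(90|191)_J = +1 (Zolotarev's lemma cross-check).

+1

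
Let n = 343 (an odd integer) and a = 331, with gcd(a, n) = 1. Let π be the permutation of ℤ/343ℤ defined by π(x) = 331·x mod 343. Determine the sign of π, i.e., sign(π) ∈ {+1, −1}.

Start at x=107: 107 → 88 → 316 → 324 → 228 → 8 → 247 → … (one orbit).
Decompose π into cycles: lengths [147, 147, 21, 21, 3, 3, 1] (7 cycles, including the fixed point 0).
With 7 cycles on 343 points, sign = (−1)^{343−7} = +1.

+1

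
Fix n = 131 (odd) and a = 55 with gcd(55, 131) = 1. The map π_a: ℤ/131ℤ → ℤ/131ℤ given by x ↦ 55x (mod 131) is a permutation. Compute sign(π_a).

Trace 38: π^k(38) = [38, 125, 63, 59, 101, 53, 33] for k=0..6.
Cycle lengths of π_55 on ℤ/131ℤ: [65, 65, 1]; 3 cycles in total.
n − c = 131 − 3 = 128; sign = (−1)^128 = +1.
The Jacobi symbol (55|131) = +1 (Zolotarev) agrees.

+1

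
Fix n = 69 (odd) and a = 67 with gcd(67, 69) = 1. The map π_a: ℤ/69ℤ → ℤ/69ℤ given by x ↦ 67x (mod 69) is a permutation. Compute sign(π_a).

-1

Trace 64: π^k(64) = [64, 10, 49, 40, 58, 22, 25] for k=0..6.
π_67 has 6 disjoint cycles with lengths [22, 22, 22, 1, 1, 1] on {0,…,68}.
Σ(ℓ_i−1) = 69−6 = 63; sign = (−1)^63 = -1.
(67|69)_J = -1 (Zolotarev's lemma cross-check).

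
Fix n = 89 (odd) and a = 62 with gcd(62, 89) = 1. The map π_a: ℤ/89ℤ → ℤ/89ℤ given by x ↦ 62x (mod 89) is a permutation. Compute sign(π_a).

-1

Start at x=67: 67 → 60 → 71 → 41 → 50 → 74 → 49 → … (one orbit).
π_62 has 2 disjoint cycles with lengths [88, 1] on {0,…,88}.
With 2 cycles on 89 points, sign = (−1)^{89−2} = -1.
Check: (62/89) = -1 by Zolotarev.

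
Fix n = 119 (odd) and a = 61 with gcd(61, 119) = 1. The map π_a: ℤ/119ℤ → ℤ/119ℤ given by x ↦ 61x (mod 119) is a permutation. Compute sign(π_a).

+1

Start at x=75: 75 → 53 → 20 → 30 → 45 → 8 → 12 → … (one orbit).
5 cycles of lengths [48, 48, 16, 6, 1].
Σ(ℓ_i−1) = 119−5 = 114; sign = (−1)^114 = +1.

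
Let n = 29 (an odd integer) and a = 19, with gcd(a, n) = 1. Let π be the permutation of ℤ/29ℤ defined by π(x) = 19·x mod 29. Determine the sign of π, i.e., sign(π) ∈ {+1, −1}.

-1

Start at x=3: 3 → 28 → 10 → 16 → 14 → 5 → 8 → … (one orbit).
Decompose π into cycles: lengths [28, 1] (2 cycles, including the fixed point 0).
sign(π) = (−1)^{n − #cycles} = (−1)^{29−2} = (−1)^27 = -1.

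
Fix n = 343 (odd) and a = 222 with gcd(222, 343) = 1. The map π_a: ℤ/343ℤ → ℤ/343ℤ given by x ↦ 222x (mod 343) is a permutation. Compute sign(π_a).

Orbit of 23 under x↦222x: [23, 304, 260, 96, 46, 265, 177]… (length divides ord_343(222)).
The orbit structure of x ↦ 222x mod 343: 4 orbits of sizes [294, 42, 6, 1].
n − c = 343 − 4 = 339; sign = (−1)^339 = -1.

-1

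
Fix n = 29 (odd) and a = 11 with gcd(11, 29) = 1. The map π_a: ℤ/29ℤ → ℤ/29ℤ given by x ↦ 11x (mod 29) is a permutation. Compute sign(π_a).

-1

Trace 22: π^k(22) = [22, 10, 23, 21, 28, 18, 24] for k=0..6.
π_11 has 2 disjoint cycles with lengths [28, 1] on {0,…,28}.
sign(π) = (−1)^{n − #cycles} = (−1)^{29−2} = (−1)^27 = -1.
Via Zolotarev, sign(π_{11}) = (11|29) = -1.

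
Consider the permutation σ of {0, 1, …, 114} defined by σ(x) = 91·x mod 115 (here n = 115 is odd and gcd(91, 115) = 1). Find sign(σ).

-1

Orbit of 91 under x↦91x: [91, 1]… (length divides ord_115(91)).
Cycle type of π: 2×55 + 1×5; total 60 cycles.
115 − 60 = 55 transpositions; sign(π) = (−1)^55 = -1.
The Jacobi symbol (91|115) = -1 (Zolotarev) agrees.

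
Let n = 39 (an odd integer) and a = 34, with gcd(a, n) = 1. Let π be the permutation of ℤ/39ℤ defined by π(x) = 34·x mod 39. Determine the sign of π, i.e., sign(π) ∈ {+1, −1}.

Orbit of 25 under x↦34x: [25, 31, 1, 34]… (length divides ord_39(34)).
π_34 has 12 disjoint cycles with lengths [4, 4, 4, 4, 4, 4, 4, 4, 4, 1, 1, 1] on {0,…,38}.
Σ(ℓ_i−1) = 39−12 = 27; sign = (−1)^27 = -1.
Check: (34/39) = -1 by Zolotarev.

-1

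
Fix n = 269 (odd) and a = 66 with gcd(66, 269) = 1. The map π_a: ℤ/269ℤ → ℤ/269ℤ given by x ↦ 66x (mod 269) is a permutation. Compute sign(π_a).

Start at x=119: 119 → 53 → 1 → 66 → 52 → 204 → 14 → … (one orbit).
The orbit structure of x ↦ 66x mod 269: 5 orbits of sizes [67, 67, 67, 67, 1].
Σ(ℓ_i−1) = 269−5 = 264; sign = (−1)^264 = +1.

+1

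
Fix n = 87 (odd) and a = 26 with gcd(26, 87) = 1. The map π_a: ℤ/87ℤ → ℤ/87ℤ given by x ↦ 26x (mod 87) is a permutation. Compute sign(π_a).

+1

Start at x=16: 16 → 68 → 28 → 32 → 49 → 56 → 64 → … (one orbit).
Decompose π into cycles: lengths [28, 28, 28, 2, 1] (5 cycles, including the fixed point 0).
87 − 5 = 82 transpositions; sign(π) = (−1)^82 = +1.
Check: (26/87) = +1 by Zolotarev.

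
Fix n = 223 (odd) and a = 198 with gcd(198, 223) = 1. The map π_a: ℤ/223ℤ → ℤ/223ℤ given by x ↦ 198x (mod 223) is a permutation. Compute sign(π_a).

Start at x=146: 146 → 141 → 43 → 40 → 115 → 24 → 69 → … (one orbit).
The orbit structure of x ↦ 198x mod 223: 2 orbits of sizes [222, 1].
Σ(ℓ_i−1) = 223−2 = 221; sign = (−1)^221 = -1.
Check: (198/223) = -1 by Zolotarev.

-1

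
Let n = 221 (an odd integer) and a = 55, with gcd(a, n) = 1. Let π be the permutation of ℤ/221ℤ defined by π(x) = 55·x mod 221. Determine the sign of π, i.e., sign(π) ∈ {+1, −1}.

Start at x=120: 120 → 191 → 118 → 81 → 35 → 157 → 16 → … (one orbit).
The orbit structure of x ↦ 55x mod 221: 25 orbits of sizes [12, 12, 12, 12, 12, 12, 12, 12, 12, 12, 12, 12, 12, 12, 12, 12, 4, 4, 4, 4, 3, 3, 3, 3, 1].
n − c = 221 − 25 = 196; sign = (−1)^196 = +1.

+1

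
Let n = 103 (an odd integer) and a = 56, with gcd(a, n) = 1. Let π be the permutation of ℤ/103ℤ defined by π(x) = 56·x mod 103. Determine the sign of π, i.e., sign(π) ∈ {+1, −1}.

+1

Start at x=1: 1 → 56 → 46 → 1 (one orbit).
Decompose π into cycles: lengths [3, 3, 3, 3, 3, 3, 3, 3, 3, 3, 3, 3, 3, 3, 3, 3, 3, 3, 3, 3, 3, 3, 3, 3, 3, 3, 3, 3, 3, 3, 3, 3, 3, 3, 1] (35 cycles, including the fixed point 0).
With 35 cycles on 103 points, sign = (−1)^{103−35} = +1.
(56|103)_J = +1 (Zolotarev's lemma cross-check).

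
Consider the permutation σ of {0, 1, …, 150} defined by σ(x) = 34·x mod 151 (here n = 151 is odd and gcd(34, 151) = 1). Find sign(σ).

Trace 103: π^k(103) = [103, 29, 80, 2, 68, 47, 88] for k=0..6.
Cycle type of π: 75×2 + 1; total 3 cycles.
Σ(ℓ_i−1) = 151−3 = 148; sign = (−1)^148 = +1.
(34|151)_J = +1 (Zolotarev's lemma cross-check).

+1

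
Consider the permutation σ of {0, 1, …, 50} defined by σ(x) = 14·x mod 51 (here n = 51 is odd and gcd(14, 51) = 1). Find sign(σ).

Trace 19: π^k(19) = [19, 11, 1, 14, 43, 41, 13] for k=0..6.
5 cycles of lengths [16, 16, 16, 2, 1].
Σ(ℓ_i−1) = 51−5 = 46; sign = (−1)^46 = +1.
(14|51)_J = +1 (Zolotarev's lemma cross-check).

+1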